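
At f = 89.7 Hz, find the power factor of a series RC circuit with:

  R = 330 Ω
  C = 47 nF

Step 1 — Angular frequency: ω = 2π·f = 2π·89.7 = 563.6 rad/s.
Step 2 — Component impedances:
  R: Z = R = 330 Ω
  C: Z = 1/(jωC) = -j/(ω·C) = 0 - j3.775e+04 Ω
Step 3 — Series combination: Z_total = R + C = 330 - j3.775e+04 Ω = 3.775e+04∠-89.5° Ω.
Step 4 — Power factor: PF = cos(φ) = Re(Z)/|Z| = 330/37753 = 0.008741.
Step 5 — Type: Im(Z) = -3.775e+04 ⇒ leading (phase φ = -89.5°).

PF = 0.008741 (leading, φ = -89.5°)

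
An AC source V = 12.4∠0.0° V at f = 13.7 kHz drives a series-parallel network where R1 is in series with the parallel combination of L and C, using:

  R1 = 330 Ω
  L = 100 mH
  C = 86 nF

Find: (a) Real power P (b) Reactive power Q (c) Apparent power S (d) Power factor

Step 1 — Angular frequency: ω = 2π·f = 2π·1.37e+04 = 8.608e+04 rad/s.
Step 2 — Component impedances:
  R1: Z = R = 330 Ω
  L: Z = jωL = j·8.608e+04·0.1 = 0 + j8608 Ω
  C: Z = 1/(jωC) = -j/(ω·C) = 0 - j135.1 Ω
Step 3 — Parallel branch: L || C = 1/(1/L + 1/C) = 0 - j137.2 Ω.
Step 4 — Series with R1: Z_total = R1 + (L || C) = 330 - j137.2 Ω = 357.4∠-22.6° Ω.
Step 5 — Source phasor: V = 12.4∠0.0° V = 12.4 V.
Step 6 — Current: I = V / Z = 0.03204 + j0.01332 A = 0.0347∠22.6° A.
Step 7 — Complex power: S = V·I* = 0.3972 - j0.1652 VA.
Step 8 — Real power: P = Re(S) = 0.3972 W.
Step 9 — Reactive power: Q = Im(S) = -0.1652 VAR.
Step 10 — Apparent power: |S| = 0.4302 VA.
Step 11 — Power factor: PF = P/|S| = 0.9233 (leading).

(a) P = 0.3972 W  (b) Q = -0.1652 VAR  (c) S = 0.4302 VA  (d) PF = 0.9233 (leading)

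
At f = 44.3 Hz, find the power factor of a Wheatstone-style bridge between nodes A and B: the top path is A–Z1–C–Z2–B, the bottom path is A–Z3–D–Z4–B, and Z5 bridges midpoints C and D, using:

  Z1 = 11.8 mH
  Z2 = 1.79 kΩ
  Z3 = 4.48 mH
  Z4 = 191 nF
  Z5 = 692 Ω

Step 1 — Angular frequency: ω = 2π·f = 2π·44.3 = 278.3 rad/s.
Step 2 — Component impedances:
  Z1: Z = jωL = j·278.3·0.0118 = 0 + j3.284 Ω
  Z2: Z = R = 1790 Ω
  Z3: Z = jωL = j·278.3·0.00448 = 0 + j1.247 Ω
  Z4: Z = 1/(jωC) = -j/(ω·C) = 0 - j1.881e+04 Ω
  Z5: Z = R = 692 Ω
Step 3 — Bridge requires nodal analysis (the Z5 bridge couples midpoints C and D, so the two paths cannot be reduced to a simple series/parallel combination). Setting node B to ground and injecting 1 A at node A, the 3-node admittance system at A, C, D solves to V_A = Z_AB = 1775 - j165.6 Ω = 1782∠-5.3° Ω.
Step 4 — Power factor: PF = cos(φ) = Re(Z)/|Z| = 1774.6/1782.3 = 0.9957.
Step 5 — Type: Im(Z) = -165.6 ⇒ leading (phase φ = -5.3°).

PF = 0.9957 (leading, φ = -5.3°)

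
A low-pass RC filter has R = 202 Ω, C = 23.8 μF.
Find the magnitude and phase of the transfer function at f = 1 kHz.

Step 1 — Angular frequency: ω = 2π·1000 = 6283 rad/s.
Step 2 — Transfer function: H(jω) = 1/(1 + jωRC).
Step 3 — Denominator: 1 + jωRC = 1 + j·6283·202·2.38e-05 = 1 + j30.21.
Step 4 — H = 0.001095 - j0.03307.
Step 5 — Magnitude: |H| = 0.03309 (-29.6 dB); phase: φ = -88.1°.

|H| = 0.03309 (-29.6 dB), φ = -88.1°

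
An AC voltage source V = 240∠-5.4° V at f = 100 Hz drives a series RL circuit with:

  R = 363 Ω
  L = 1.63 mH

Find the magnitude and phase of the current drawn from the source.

Step 1 — Angular frequency: ω = 2π·f = 2π·100 = 628.3 rad/s.
Step 2 — Component impedances:
  R: Z = R = 363 Ω
  L: Z = jωL = j·628.3·0.00163 = 0 + j1.024 Ω
Step 3 — Series combination: Z_total = R + L = 363 + j1.024 Ω = 363∠0.2° Ω.
Step 4 — Source phasor: V = 240∠-5.4° V = 238.9 - j22.59 V.
Step 5 — Ohm's law: I = V / Z_total = (238.9 - j22.59) / (363 + j1.024) = 0.658 - j0.06408 A.
Step 6 — Convert to polar: |I| = 0.6612 A, ∠I = -5.6°.

I = 0.6612∠-5.6° A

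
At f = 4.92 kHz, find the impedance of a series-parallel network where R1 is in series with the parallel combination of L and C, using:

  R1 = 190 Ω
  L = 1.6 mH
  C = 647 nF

Step 1 — Angular frequency: ω = 2π·f = 2π·4920 = 3.091e+04 rad/s.
Step 2 — Component impedances:
  R1: Z = R = 190 Ω
  L: Z = jωL = j·3.091e+04·0.0016 = 0 + j49.46 Ω
  C: Z = 1/(jωC) = -j/(ω·C) = 0 - j50 Ω
Step 3 — Parallel branch: L || C = 1/(1/L + 1/C) = 0 + j4609 Ω.
Step 4 — Series with R1: Z_total = R1 + (L || C) = 190 + j4609 Ω = 4613∠87.6° Ω.

Z = 190 + j4609 Ω = 4613∠87.6° Ω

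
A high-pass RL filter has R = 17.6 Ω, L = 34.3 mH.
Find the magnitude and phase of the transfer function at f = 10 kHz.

Step 1 — Angular frequency: ω = 2π·1e+04 = 6.283e+04 rad/s.
Step 2 — Transfer function: H(jω) = jωL/(R + jωL).
Step 3 — Numerator jωL = j·2155; denominator R + jωL = 17.6 + j2155.
Step 4 — H = 0.9999 + j0.008166.
Step 5 — Magnitude: |H| = 1 (-0.0 dB); phase: φ = 0.5°.

|H| = 1 (-0.0 dB), φ = 0.5°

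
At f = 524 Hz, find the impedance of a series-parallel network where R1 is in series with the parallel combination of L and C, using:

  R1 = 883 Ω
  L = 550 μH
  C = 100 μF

Step 1 — Angular frequency: ω = 2π·f = 2π·524 = 3292 rad/s.
Step 2 — Component impedances:
  R1: Z = R = 883 Ω
  L: Z = jωL = j·3292·0.00055 = 0 + j1.811 Ω
  C: Z = 1/(jωC) = -j/(ω·C) = 0 - j3.037 Ω
Step 3 — Parallel branch: L || C = 1/(1/L + 1/C) = 0 + j4.484 Ω.
Step 4 — Series with R1: Z_total = R1 + (L || C) = 883 + j4.484 Ω = 883∠0.3° Ω.

Z = 883 + j4.484 Ω = 883∠0.3° Ω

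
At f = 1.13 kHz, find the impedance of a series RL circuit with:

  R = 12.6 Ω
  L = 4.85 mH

Step 1 — Angular frequency: ω = 2π·f = 2π·1130 = 7100 rad/s.
Step 2 — Component impedances:
  R: Z = R = 12.6 Ω
  L: Z = jωL = j·7100·0.00485 = 0 + j34.43 Ω
Step 3 — Series combination: Z_total = R + L = 12.6 + j34.43 Ω = 36.67∠69.9° Ω.

Z = 12.6 + j34.43 Ω = 36.67∠69.9° Ω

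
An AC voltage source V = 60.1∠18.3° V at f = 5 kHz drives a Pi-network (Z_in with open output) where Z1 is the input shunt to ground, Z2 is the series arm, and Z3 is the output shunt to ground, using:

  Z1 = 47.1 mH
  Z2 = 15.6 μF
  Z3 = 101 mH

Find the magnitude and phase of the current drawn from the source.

Step 1 — Angular frequency: ω = 2π·f = 2π·5000 = 3.142e+04 rad/s.
Step 2 — Component impedances:
  Z1: Z = jωL = j·3.142e+04·0.0471 = 0 + j1480 Ω
  Z2: Z = 1/(jωC) = -j/(ω·C) = 0 - j2.04 Ω
  Z3: Z = jωL = j·3.142e+04·0.101 = 0 + j3173 Ω
Step 3 — With open output, the series arm Z2 and the output shunt Z3 appear in series to ground: Z2 + Z3 = 0 + j3171 Ω.
Step 4 — Parallel with input shunt Z1: Z_in = Z1 || (Z2 + Z3) = 0 + j1009 Ω = 1009∠90.0° Ω.
Step 5 — Source phasor: V = 60.1∠18.3° V = 57.06 + j18.87 V.
Step 6 — Ohm's law: I = V / Z_total = (57.06 + j18.87) / (0 + j1009) = 0.0187 - j0.05656 A.
Step 7 — Convert to polar: |I| = 0.05957 A, ∠I = -71.7°.

I = 0.05957∠-71.7° A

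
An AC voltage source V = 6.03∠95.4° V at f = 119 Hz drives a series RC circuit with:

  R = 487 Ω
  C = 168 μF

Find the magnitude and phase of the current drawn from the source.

Step 1 — Angular frequency: ω = 2π·f = 2π·119 = 747.7 rad/s.
Step 2 — Component impedances:
  R: Z = R = 487 Ω
  C: Z = 1/(jωC) = -j/(ω·C) = 0 - j7.961 Ω
Step 3 — Series combination: Z_total = R + C = 487 - j7.961 Ω = 487.1∠-0.9° Ω.
Step 4 — Source phasor: V = 6.03∠95.4° V = -0.5675 + j6.003 V.
Step 5 — Ohm's law: I = V / Z_total = (-0.5675 + j6.003) / (487 - j7.961) = -0.001366 + j0.0123 A.
Step 6 — Convert to polar: |I| = 0.01238 A, ∠I = 96.3°.

I = 0.01238∠96.3° A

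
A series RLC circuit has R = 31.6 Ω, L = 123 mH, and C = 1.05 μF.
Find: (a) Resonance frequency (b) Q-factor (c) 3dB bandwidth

Step 1 — Resonance: ω₀ = 1/√(LC) = 1/√(0.123·1.05e-06) = 2783 rad/s.
Step 2 — f₀ = ω₀/(2π) = 442.9 Hz.
Step 3 — Series Q: Q = ω₀L/R = 2783·0.123/31.6 = 10.83.
Step 4 — Bandwidth: Δω = ω₀/Q = 256.9 rad/s; BW = Δω/(2π) = 40.89 Hz.

(a) f₀ = 442.9 Hz  (b) Q = 10.83  (c) BW = 40.89 Hz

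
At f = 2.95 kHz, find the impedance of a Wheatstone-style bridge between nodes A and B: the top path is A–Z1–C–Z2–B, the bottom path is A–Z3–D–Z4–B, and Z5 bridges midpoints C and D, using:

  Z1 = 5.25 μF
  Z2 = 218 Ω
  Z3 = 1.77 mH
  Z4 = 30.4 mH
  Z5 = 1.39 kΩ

Step 1 — Angular frequency: ω = 2π·f = 2π·2950 = 1.854e+04 rad/s.
Step 2 — Component impedances:
  Z1: Z = 1/(jωC) = -j/(ω·C) = 0 - j10.28 Ω
  Z2: Z = R = 218 Ω
  Z3: Z = jωL = j·1.854e+04·0.00177 = 0 + j32.81 Ω
  Z4: Z = jωL = j·1.854e+04·0.0304 = 0 + j563.5 Ω
  Z5: Z = R = 1390 Ω
Step 3 — Bridge requires nodal analysis (the Z5 bridge couples midpoints C and D, so the two paths cannot be reduced to a simple series/parallel combination). Setting node B to ground and injecting 1 A at node A, the 3-node admittance system at A, C, D solves to V_A = Z_AB = 198.3 + j63.17 Ω = 208.2∠17.7° Ω.

Z = 198.3 + j63.17 Ω = 208.2∠17.7° Ω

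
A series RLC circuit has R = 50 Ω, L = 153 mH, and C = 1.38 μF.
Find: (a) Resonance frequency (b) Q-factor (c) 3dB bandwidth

Step 1 — Resonance condition Im(Z)=0 gives ω₀ = 1/√(LC).
Step 2 — ω₀ = 1/√(0.153·1.38e-06) = 2176 rad/s.
Step 3 — f₀ = ω₀/(2π) = 346.4 Hz.
Step 4 — Series Q: Q = ω₀L/R = 2176·0.153/50 = 6.659.
Step 5 — 3dB bandwidth: Δω = ω₀/Q = 326.8 rad/s; BW = Δω/(2π) = 52.01 Hz.

(a) f₀ = 346.4 Hz  (b) Q = 6.659  (c) BW = 52.01 Hz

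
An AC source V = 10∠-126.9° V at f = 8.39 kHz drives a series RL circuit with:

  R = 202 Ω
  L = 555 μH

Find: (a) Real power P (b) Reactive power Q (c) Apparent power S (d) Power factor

Step 1 — Angular frequency: ω = 2π·f = 2π·8390 = 5.272e+04 rad/s.
Step 2 — Component impedances:
  R: Z = R = 202 Ω
  L: Z = jωL = j·5.272e+04·0.000555 = 0 + j29.26 Ω
Step 3 — Series combination: Z_total = R + L = 202 + j29.26 Ω = 204.1∠8.2° Ω.
Step 4 — Source phasor: V = 10∠-126.9° V = -6.004 - j7.997 V.
Step 5 — Current: I = V / Z = -0.03473 - j0.03456 A = 0.04899∠-135.1° A.
Step 6 — Complex power: S = V·I* = 0.4849 + j0.07023 VA.
Step 7 — Real power: P = Re(S) = 0.4849 W.
Step 8 — Reactive power: Q = Im(S) = 0.07023 VAR.
Step 9 — Apparent power: |S| = 0.4899 VA.
Step 10 — Power factor: PF = P/|S| = 0.9897 (lagging).

(a) P = 0.4849 W  (b) Q = 0.07023 VAR  (c) S = 0.4899 VA  (d) PF = 0.9897 (lagging)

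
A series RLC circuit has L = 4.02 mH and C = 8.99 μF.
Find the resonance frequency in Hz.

Step 1 — Resonance condition Im(Z)=0 gives ω₀ = 1/√(LC).
Step 2 — ω₀ = 1/√(0.00402·8.99e-06) = 5260 rad/s.
Step 3 — f₀ = ω₀/(2π) = 837.2 Hz.

f₀ = 837.2 Hz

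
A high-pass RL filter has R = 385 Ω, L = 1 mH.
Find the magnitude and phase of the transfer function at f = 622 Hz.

Step 1 — Angular frequency: ω = 2π·622 = 3908 rad/s.
Step 2 — Transfer function: H(jω) = jωL/(R + jωL).
Step 3 — Numerator jωL = j·3.908; denominator R + jωL = 385 + j3.908.
Step 4 — H = 0.000103 + j0.01015.
Step 5 — Magnitude: |H| = 0.01015 (-39.9 dB); phase: φ = 89.4°.

|H| = 0.01015 (-39.9 dB), φ = 89.4°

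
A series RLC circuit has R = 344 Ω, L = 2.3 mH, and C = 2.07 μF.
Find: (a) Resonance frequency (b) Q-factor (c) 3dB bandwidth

Step 1 — Resonance: ω₀ = 1/√(LC) = 1/√(0.0023·2.07e-06) = 1.449e+04 rad/s.
Step 2 — f₀ = ω₀/(2π) = 2307 Hz.
Step 3 — Series Q: Q = ω₀L/R = 1.449e+04·0.0023/344 = 0.0969.
Step 4 — Bandwidth: Δω = ω₀/Q = 1.496e+05 rad/s; BW = Δω/(2π) = 2.38e+04 Hz.

(a) f₀ = 2307 Hz  (b) Q = 0.0969  (c) BW = 2.38e+04 Hz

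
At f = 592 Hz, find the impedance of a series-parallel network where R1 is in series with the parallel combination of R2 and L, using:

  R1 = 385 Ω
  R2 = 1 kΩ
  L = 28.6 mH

Step 1 — Angular frequency: ω = 2π·f = 2π·592 = 3720 rad/s.
Step 2 — Component impedances:
  R1: Z = R = 385 Ω
  R2: Z = R = 1000 Ω
  L: Z = jωL = j·3720·0.0286 = 0 + j106.4 Ω
Step 3 — Parallel branch: R2 || L = 1/(1/R2 + 1/L) = 11.19 + j105.2 Ω.
Step 4 — Series with R1: Z_total = R1 + (R2 || L) = 396.2 + j105.2 Ω = 409.9∠14.9° Ω.

Z = 396.2 + j105.2 Ω = 409.9∠14.9° Ω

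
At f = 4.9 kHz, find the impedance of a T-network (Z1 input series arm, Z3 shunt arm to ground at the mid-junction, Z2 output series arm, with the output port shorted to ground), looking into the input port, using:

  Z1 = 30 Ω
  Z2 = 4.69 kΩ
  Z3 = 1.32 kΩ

Step 1 — Angular frequency: ω = 2π·f = 2π·4900 = 3.079e+04 rad/s.
Step 2 — Component impedances:
  Z1: Z = R = 30 Ω
  Z2: Z = R = 4690 Ω
  Z3: Z = R = 1320 Ω
Step 3 — With the output port shorted to ground, the output series arm Z2 runs from the junction to ground; the shunt arm Z3 also runs from the junction to ground. They appear in parallel: Z3 || Z2 = 1030 Ω.
Step 4 — Series with input arm Z1: Z_in = Z1 + (Z3 || Z2) = 1060 Ω = 1060∠0.0° Ω.

Z = 1060 Ω = 1060∠0.0° Ω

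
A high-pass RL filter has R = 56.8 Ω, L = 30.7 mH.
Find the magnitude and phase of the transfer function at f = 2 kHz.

Step 1 — Angular frequency: ω = 2π·2000 = 1.257e+04 rad/s.
Step 2 — Transfer function: H(jω) = jωL/(R + jωL).
Step 3 — Numerator jωL = j·385.8; denominator R + jωL = 56.8 + j385.8.
Step 4 — H = 0.9788 + j0.1441.
Step 5 — Magnitude: |H| = 0.9893 (-0.1 dB); phase: φ = 8.4°.

|H| = 0.9893 (-0.1 dB), φ = 8.4°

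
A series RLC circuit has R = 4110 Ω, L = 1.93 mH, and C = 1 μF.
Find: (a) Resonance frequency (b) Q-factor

Step 1 — Resonance condition Im(Z)=0 gives ω₀ = 1/√(LC).
Step 2 — ω₀ = 1/√(0.00193·1e-06) = 2.276e+04 rad/s.
Step 3 — f₀ = ω₀/(2π) = 3623 Hz.
Step 4 — Series Q: Q = ω₀L/R = 2.276e+04·0.00193/4110 = 0.01069.

(a) f₀ = 3623 Hz  (b) Q = 0.01069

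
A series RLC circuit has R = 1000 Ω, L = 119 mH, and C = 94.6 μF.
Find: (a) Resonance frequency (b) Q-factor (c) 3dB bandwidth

Step 1 — Resonance condition Im(Z)=0 gives ω₀ = 1/√(LC).
Step 2 — ω₀ = 1/√(0.119·9.46e-05) = 298 rad/s.
Step 3 — f₀ = ω₀/(2π) = 47.44 Hz.
Step 4 — Series Q: Q = ω₀L/R = 298·0.119/1000 = 0.03547.
Step 5 — 3dB bandwidth: Δω = ω₀/Q = 8403 rad/s; BW = Δω/(2π) = 1337 Hz.

(a) f₀ = 47.44 Hz  (b) Q = 0.03547  (c) BW = 1337 Hz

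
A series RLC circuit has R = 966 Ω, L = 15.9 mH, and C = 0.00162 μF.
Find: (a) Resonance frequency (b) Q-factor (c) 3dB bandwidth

Step 1 — Resonance: ω₀ = 1/√(LC) = 1/√(0.0159·1.62e-09) = 1.97e+05 rad/s.
Step 2 — f₀ = ω₀/(2π) = 3.136e+04 Hz.
Step 3 — Series Q: Q = ω₀L/R = 1.97e+05·0.0159/966 = 3.243.
Step 4 — Bandwidth: Δω = ω₀/Q = 6.075e+04 rad/s; BW = Δω/(2π) = 9669 Hz.

(a) f₀ = 3.136e+04 Hz  (b) Q = 3.243  (c) BW = 9669 Hz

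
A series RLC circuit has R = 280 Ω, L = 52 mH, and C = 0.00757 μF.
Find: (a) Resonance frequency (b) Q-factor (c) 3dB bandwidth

Step 1 — Resonance: ω₀ = 1/√(LC) = 1/√(0.052·7.57e-09) = 5.04e+04 rad/s.
Step 2 — f₀ = ω₀/(2π) = 8022 Hz.
Step 3 — Series Q: Q = ω₀L/R = 5.04e+04·0.052/280 = 9.36.
Step 4 — Bandwidth: Δω = ω₀/Q = 5385 rad/s; BW = Δω/(2π) = 857 Hz.

(a) f₀ = 8022 Hz  (b) Q = 9.36  (c) BW = 857 Hz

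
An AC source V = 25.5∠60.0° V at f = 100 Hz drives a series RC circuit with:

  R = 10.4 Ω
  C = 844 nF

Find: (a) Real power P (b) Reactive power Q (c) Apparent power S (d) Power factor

Step 1 — Angular frequency: ω = 2π·f = 2π·100 = 628.3 rad/s.
Step 2 — Component impedances:
  R: Z = R = 10.4 Ω
  C: Z = 1/(jωC) = -j/(ω·C) = 0 - j1886 Ω
Step 3 — Series combination: Z_total = R + C = 10.4 - j1886 Ω = 1886∠-89.7° Ω.
Step 4 — Source phasor: V = 25.5∠60.0° V = 12.75 + j22.08 V.
Step 5 — Current: I = V / Z = -0.01167 + j0.006826 A = 0.01352∠149.7° A.
Step 6 — Complex power: S = V·I* = 0.001902 - j0.3448 VA.
Step 7 — Real power: P = Re(S) = 0.001902 W.
Step 8 — Reactive power: Q = Im(S) = -0.3448 VAR.
Step 9 — Apparent power: |S| = 0.3448 VA.
Step 10 — Power factor: PF = P/|S| = 0.005515 (leading).

(a) P = 0.001902 W  (b) Q = -0.3448 VAR  (c) S = 0.3448 VA  (d) PF = 0.005515 (leading)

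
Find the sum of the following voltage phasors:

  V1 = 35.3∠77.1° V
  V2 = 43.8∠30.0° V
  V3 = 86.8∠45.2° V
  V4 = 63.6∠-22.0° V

Step 1 — Convert each phasor to rectangular form:
  V1 = 35.3·(cos(77.1°) + j·sin(77.1°)) = 7.881 + j34.41 V
  V2 = 43.8·(cos(30.0°) + j·sin(30.0°)) = 37.93 + j21.9 V
  V3 = 86.8·(cos(45.2°) + j·sin(45.2°)) = 61.16 + j61.59 V
  V4 = 63.6·(cos(-22.0°) + j·sin(-22.0°)) = 58.97 - j23.82 V
Step 2 — Sum components: V_total = 165.9 + j94.07 V.
Step 3 — Convert to polar: |V_total| = 190.8 V, ∠V_total = 29.5°.

V_total = 190.8∠29.5° V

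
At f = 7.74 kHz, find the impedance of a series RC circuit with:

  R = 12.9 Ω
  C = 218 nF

Step 1 — Angular frequency: ω = 2π·f = 2π·7740 = 4.863e+04 rad/s.
Step 2 — Component impedances:
  R: Z = R = 12.9 Ω
  C: Z = 1/(jωC) = -j/(ω·C) = 0 - j94.32 Ω
Step 3 — Series combination: Z_total = R + C = 12.9 - j94.32 Ω = 95.2∠-82.2° Ω.

Z = 12.9 - j94.32 Ω = 95.2∠-82.2° Ω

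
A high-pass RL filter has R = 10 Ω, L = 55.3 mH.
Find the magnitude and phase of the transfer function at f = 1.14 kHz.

Step 1 — Angular frequency: ω = 2π·1140 = 7163 rad/s.
Step 2 — Transfer function: H(jω) = jωL/(R + jωL).
Step 3 — Numerator jωL = j·396.1; denominator R + jωL = 10 + j396.1.
Step 4 — H = 0.9994 + j0.02523.
Step 5 — Magnitude: |H| = 0.9997 (-0.0 dB); phase: φ = 1.4°.

|H| = 0.9997 (-0.0 dB), φ = 1.4°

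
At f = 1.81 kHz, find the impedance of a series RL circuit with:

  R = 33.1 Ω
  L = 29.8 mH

Step 1 — Angular frequency: ω = 2π·f = 2π·1810 = 1.137e+04 rad/s.
Step 2 — Component impedances:
  R: Z = R = 33.1 Ω
  L: Z = jωL = j·1.137e+04·0.0298 = 0 + j338.9 Ω
Step 3 — Series combination: Z_total = R + L = 33.1 + j338.9 Ω = 340.5∠84.4° Ω.

Z = 33.1 + j338.9 Ω = 340.5∠84.4° Ω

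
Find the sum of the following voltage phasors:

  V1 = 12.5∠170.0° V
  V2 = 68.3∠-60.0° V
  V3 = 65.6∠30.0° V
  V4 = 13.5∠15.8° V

Step 1 — Convert each phasor to rectangular form:
  V1 = 12.5·(cos(170.0°) + j·sin(170.0°)) = -12.31 + j2.171 V
  V2 = 68.3·(cos(-60.0°) + j·sin(-60.0°)) = 34.15 - j59.15 V
  V3 = 65.6·(cos(30.0°) + j·sin(30.0°)) = 56.81 + j32.8 V
  V4 = 13.5·(cos(15.8°) + j·sin(15.8°)) = 12.99 + j3.676 V
Step 2 — Sum components: V_total = 91.64 - j20.5 V.
Step 3 — Convert to polar: |V_total| = 93.91 V, ∠V_total = -12.6°.

V_total = 93.91∠-12.6° V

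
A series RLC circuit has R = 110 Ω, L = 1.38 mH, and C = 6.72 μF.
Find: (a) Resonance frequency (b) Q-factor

Step 1 — Resonance condition Im(Z)=0 gives ω₀ = 1/√(LC).
Step 2 — ω₀ = 1/√(0.00138·6.72e-06) = 1.038e+04 rad/s.
Step 3 — f₀ = ω₀/(2π) = 1653 Hz.
Step 4 — Series Q: Q = ω₀L/R = 1.038e+04·0.00138/110 = 0.1303.

(a) f₀ = 1653 Hz  (b) Q = 0.1303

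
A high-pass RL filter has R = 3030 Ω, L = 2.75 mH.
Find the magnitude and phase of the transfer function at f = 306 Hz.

Step 1 — Angular frequency: ω = 2π·306 = 1923 rad/s.
Step 2 — Transfer function: H(jω) = jωL/(R + jωL).
Step 3 — Numerator jωL = j·5.287; denominator R + jωL = 3030 + j5.287.
Step 4 — H = 3.045e-06 + j0.001745.
Step 5 — Magnitude: |H| = 0.001745 (-55.2 dB); phase: φ = 89.9°.

|H| = 0.001745 (-55.2 dB), φ = 89.9°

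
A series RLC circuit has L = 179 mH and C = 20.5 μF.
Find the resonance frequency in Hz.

Step 1 — Resonance condition Im(Z)=0 gives ω₀ = 1/√(LC).
Step 2 — ω₀ = 1/√(0.179·2.05e-05) = 522 rad/s.
Step 3 — f₀ = ω₀/(2π) = 83.08 Hz.

f₀ = 83.08 Hz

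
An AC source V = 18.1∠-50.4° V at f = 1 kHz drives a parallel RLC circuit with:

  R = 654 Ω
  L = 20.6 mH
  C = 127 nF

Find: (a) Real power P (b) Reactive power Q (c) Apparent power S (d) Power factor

Step 1 — Angular frequency: ω = 2π·f = 2π·1000 = 6283 rad/s.
Step 2 — Component impedances:
  R: Z = R = 654 Ω
  L: Z = jωL = j·6283·0.0206 = 0 + j129.4 Ω
  C: Z = 1/(jωC) = -j/(ω·C) = 0 - j1253 Ω
Step 3 — Parallel combination: 1/Z_total = 1/R + 1/L + 1/C; Z_total = 30.38 + j137.6 Ω = 140.9∠77.6° Ω.
Step 4 — Source phasor: V = 18.1∠-50.4° V = 11.54 - j13.95 V.
Step 5 — Current: I = V / Z = -0.07898 - j0.1013 A = 0.1284∠-128.0° A.
Step 6 — Complex power: S = V·I* = 0.5009 + j2.27 VA.
Step 7 — Real power: P = Re(S) = 0.5009 W.
Step 8 — Reactive power: Q = Im(S) = 2.27 VAR.
Step 9 — Apparent power: |S| = 2.324 VA.
Step 10 — Power factor: PF = P/|S| = 0.2155 (lagging).

(a) P = 0.5009 W  (b) Q = 2.27 VAR  (c) S = 2.324 VA  (d) PF = 0.2155 (lagging)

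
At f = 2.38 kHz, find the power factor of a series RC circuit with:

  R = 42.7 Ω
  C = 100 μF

Step 1 — Angular frequency: ω = 2π·f = 2π·2380 = 1.495e+04 rad/s.
Step 2 — Component impedances:
  R: Z = R = 42.7 Ω
  C: Z = 1/(jωC) = -j/(ω·C) = 0 - j0.6687 Ω
Step 3 — Series combination: Z_total = R + C = 42.7 - j0.6687 Ω = 42.71∠-0.9° Ω.
Step 4 — Power factor: PF = cos(φ) = Re(Z)/|Z| = 42.7/42.705 = 0.9999.
Step 5 — Type: Im(Z) = -0.6687 ⇒ leading (phase φ = -0.9°).

PF = 0.9999 (leading, φ = -0.9°)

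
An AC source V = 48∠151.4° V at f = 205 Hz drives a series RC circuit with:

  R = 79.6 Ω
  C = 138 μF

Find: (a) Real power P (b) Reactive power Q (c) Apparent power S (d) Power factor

Step 1 — Angular frequency: ω = 2π·f = 2π·205 = 1288 rad/s.
Step 2 — Component impedances:
  R: Z = R = 79.6 Ω
  C: Z = 1/(jωC) = -j/(ω·C) = 0 - j5.626 Ω
Step 3 — Series combination: Z_total = R + C = 79.6 - j5.626 Ω = 79.8∠-4.0° Ω.
Step 4 — Source phasor: V = 48∠151.4° V = -42.14 + j22.98 V.
Step 5 — Current: I = V / Z = -0.5471 + j0.25 A = 0.6015∠155.4° A.
Step 6 — Complex power: S = V·I* = 28.8 - j2.036 VA.
Step 7 — Real power: P = Re(S) = 28.8 W.
Step 8 — Reactive power: Q = Im(S) = -2.036 VAR.
Step 9 — Apparent power: |S| = 28.87 VA.
Step 10 — Power factor: PF = P/|S| = 0.9975 (leading).

(a) P = 28.8 W  (b) Q = -2.036 VAR  (c) S = 28.87 VA  (d) PF = 0.9975 (leading)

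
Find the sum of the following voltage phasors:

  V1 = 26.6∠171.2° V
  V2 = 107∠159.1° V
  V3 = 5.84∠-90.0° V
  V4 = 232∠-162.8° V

Step 1 — Convert each phasor to rectangular form:
  V1 = 26.6·(cos(171.2°) + j·sin(171.2°)) = -26.29 + j4.069 V
  V2 = 107·(cos(159.1°) + j·sin(159.1°)) = -99.96 + j38.17 V
  V3 = 5.84·(cos(-90.0°) + j·sin(-90.0°)) = 0 - j5.84 V
  V4 = 232·(cos(-162.8°) + j·sin(-162.8°)) = -221.6 - j68.6 V
Step 2 — Sum components: V_total = -347.9 - j32.2 V.
Step 3 — Convert to polar: |V_total| = 349.4 V, ∠V_total = -174.7°.

V_total = 349.4∠-174.7° V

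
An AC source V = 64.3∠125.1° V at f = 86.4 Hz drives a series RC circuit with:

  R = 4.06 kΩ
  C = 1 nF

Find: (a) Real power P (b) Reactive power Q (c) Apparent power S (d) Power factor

Step 1 — Angular frequency: ω = 2π·f = 2π·86.4 = 542.9 rad/s.
Step 2 — Component impedances:
  R: Z = R = 4060 Ω
  C: Z = 1/(jωC) = -j/(ω·C) = 0 - j1.842e+06 Ω
Step 3 — Series combination: Z_total = R + C = 4060 - j1.842e+06 Ω = 1.842e+06∠-89.9° Ω.
Step 4 — Source phasor: V = 64.3∠125.1° V = -36.97 + j52.61 V.
Step 5 — Current: I = V / Z = -2.86e-05 - j2.001e-05 A = 3.491e-05∠-145.0° A.
Step 6 — Complex power: S = V·I* = 4.947e-06 - j0.002244 VA.
Step 7 — Real power: P = Re(S) = 4.947e-06 W.
Step 8 — Reactive power: Q = Im(S) = -0.002244 VAR.
Step 9 — Apparent power: |S| = 0.002244 VA.
Step 10 — Power factor: PF = P/|S| = 0.002204 (leading).

(a) P = 4.947e-06 W  (b) Q = -0.002244 VAR  (c) S = 0.002244 VA  (d) PF = 0.002204 (leading)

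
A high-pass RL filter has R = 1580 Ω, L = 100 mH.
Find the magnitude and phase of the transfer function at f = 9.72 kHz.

Step 1 — Angular frequency: ω = 2π·9720 = 6.107e+04 rad/s.
Step 2 — Transfer function: H(jω) = jωL/(R + jωL).
Step 3 — Numerator jωL = j·6107; denominator R + jωL = 1580 + j6107.
Step 4 — H = 0.9373 + j0.2425.
Step 5 — Magnitude: |H| = 0.9681 (-0.3 dB); phase: φ = 14.5°.

|H| = 0.9681 (-0.3 dB), φ = 14.5°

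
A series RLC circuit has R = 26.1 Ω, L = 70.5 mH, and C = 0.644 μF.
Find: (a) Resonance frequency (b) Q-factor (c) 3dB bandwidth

Step 1 — Resonance: ω₀ = 1/√(LC) = 1/√(0.0705·6.44e-07) = 4693 rad/s.
Step 2 — f₀ = ω₀/(2π) = 746.9 Hz.
Step 3 — Series Q: Q = ω₀L/R = 4693·0.0705/26.1 = 12.68.
Step 4 — Bandwidth: Δω = ω₀/Q = 370.2 rad/s; BW = Δω/(2π) = 58.92 Hz.

(a) f₀ = 746.9 Hz  (b) Q = 12.68  (c) BW = 58.92 Hz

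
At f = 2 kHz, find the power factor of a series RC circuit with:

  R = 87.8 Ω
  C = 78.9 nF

Step 1 — Angular frequency: ω = 2π·f = 2π·2000 = 1.257e+04 rad/s.
Step 2 — Component impedances:
  R: Z = R = 87.8 Ω
  C: Z = 1/(jωC) = -j/(ω·C) = 0 - j1009 Ω
Step 3 — Series combination: Z_total = R + C = 87.8 - j1009 Ω = 1012∠-85.0° Ω.
Step 4 — Power factor: PF = cos(φ) = Re(Z)/|Z| = 87.8/1012.4 = 0.08672.
Step 5 — Type: Im(Z) = -1009 ⇒ leading (phase φ = -85.0°).

PF = 0.08672 (leading, φ = -85.0°)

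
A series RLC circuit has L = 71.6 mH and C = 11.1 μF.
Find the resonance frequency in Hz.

Step 1 — Resonance condition Im(Z)=0 gives ω₀ = 1/√(LC).
Step 2 — ω₀ = 1/√(0.0716·1.11e-05) = 1122 rad/s.
Step 3 — f₀ = ω₀/(2π) = 178.5 Hz.

f₀ = 178.5 Hz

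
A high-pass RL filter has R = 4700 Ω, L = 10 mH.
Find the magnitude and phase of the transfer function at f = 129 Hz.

Step 1 — Angular frequency: ω = 2π·129 = 810.5 rad/s.
Step 2 — Transfer function: H(jω) = jωL/(R + jωL).
Step 3 — Numerator jωL = j·8.105; denominator R + jωL = 4700 + j8.105.
Step 4 — H = 2.974e-06 + j0.001725.
Step 5 — Magnitude: |H| = 0.001725 (-55.3 dB); phase: φ = 89.9°.

|H| = 0.001725 (-55.3 dB), φ = 89.9°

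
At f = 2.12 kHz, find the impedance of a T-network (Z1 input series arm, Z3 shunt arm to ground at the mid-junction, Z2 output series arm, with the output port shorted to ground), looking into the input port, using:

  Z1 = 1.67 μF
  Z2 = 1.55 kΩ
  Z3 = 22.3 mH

Step 1 — Angular frequency: ω = 2π·f = 2π·2120 = 1.332e+04 rad/s.
Step 2 — Component impedances:
  Z1: Z = 1/(jωC) = -j/(ω·C) = 0 - j44.95 Ω
  Z2: Z = R = 1550 Ω
  Z3: Z = jωL = j·1.332e+04·0.0223 = 0 + j297 Ω
Step 3 — With the output port shorted to ground, the output series arm Z2 runs from the junction to ground; the shunt arm Z3 also runs from the junction to ground. They appear in parallel: Z3 || Z2 = 54.91 + j286.5 Ω.
Step 4 — Series with input arm Z1: Z_in = Z1 + (Z3 || Z2) = 54.91 + j241.6 Ω = 247.7∠77.2° Ω.

Z = 54.91 + j241.6 Ω = 247.7∠77.2° Ω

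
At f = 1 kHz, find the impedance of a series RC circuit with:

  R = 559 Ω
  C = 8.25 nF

Step 1 — Angular frequency: ω = 2π·f = 2π·1000 = 6283 rad/s.
Step 2 — Component impedances:
  R: Z = R = 559 Ω
  C: Z = 1/(jωC) = -j/(ω·C) = 0 - j1.929e+04 Ω
Step 3 — Series combination: Z_total = R + C = 559 - j1.929e+04 Ω = 1.93e+04∠-88.3° Ω.

Z = 559 - j1.929e+04 Ω = 1.93e+04∠-88.3° Ω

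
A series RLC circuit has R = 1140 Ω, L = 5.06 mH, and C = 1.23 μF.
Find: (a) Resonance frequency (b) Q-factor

Step 1 — Resonance condition Im(Z)=0 gives ω₀ = 1/√(LC).
Step 2 — ω₀ = 1/√(0.00506·1.23e-06) = 1.268e+04 rad/s.
Step 3 — f₀ = ω₀/(2π) = 2017 Hz.
Step 4 — Series Q: Q = ω₀L/R = 1.268e+04·0.00506/1140 = 0.05626.

(a) f₀ = 2017 Hz  (b) Q = 0.05626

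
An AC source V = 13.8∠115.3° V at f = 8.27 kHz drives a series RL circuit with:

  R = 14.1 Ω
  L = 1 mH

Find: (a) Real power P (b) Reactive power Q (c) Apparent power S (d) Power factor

Step 1 — Angular frequency: ω = 2π·f = 2π·8270 = 5.196e+04 rad/s.
Step 2 — Component impedances:
  R: Z = R = 14.1 Ω
  L: Z = jωL = j·5.196e+04·0.001 = 0 + j51.96 Ω
Step 3 — Series combination: Z_total = R + L = 14.1 + j51.96 Ω = 53.84∠74.8° Ω.
Step 4 — Source phasor: V = 13.8∠115.3° V = -5.898 + j12.48 V.
Step 5 — Current: I = V / Z = 0.195 + j0.1664 A = 0.2563∠40.5° A.
Step 6 — Complex power: S = V·I* = 0.9263 + j3.414 VA.
Step 7 — Real power: P = Re(S) = 0.9263 W.
Step 8 — Reactive power: Q = Im(S) = 3.414 VAR.
Step 9 — Apparent power: |S| = 3.537 VA.
Step 10 — Power factor: PF = P/|S| = 0.2619 (lagging).

(a) P = 0.9263 W  (b) Q = 3.414 VAR  (c) S = 3.537 VA  (d) PF = 0.2619 (lagging)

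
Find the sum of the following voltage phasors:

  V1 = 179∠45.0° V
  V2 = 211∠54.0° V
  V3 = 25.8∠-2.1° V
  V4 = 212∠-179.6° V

Step 1 — Convert each phasor to rectangular form:
  V1 = 179·(cos(45.0°) + j·sin(45.0°)) = 126.6 + j126.6 V
  V2 = 211·(cos(54.0°) + j·sin(54.0°)) = 124 + j170.7 V
  V3 = 25.8·(cos(-2.1°) + j·sin(-2.1°)) = 25.78 - j0.9454 V
  V4 = 212·(cos(-179.6°) + j·sin(-179.6°)) = -212 - j1.48 V
Step 2 — Sum components: V_total = 64.38 + j294.8 V.
Step 3 — Convert to polar: |V_total| = 301.8 V, ∠V_total = 77.7°.

V_total = 301.8∠77.7° V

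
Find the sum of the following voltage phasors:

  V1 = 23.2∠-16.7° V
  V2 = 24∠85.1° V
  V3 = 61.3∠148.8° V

Step 1 — Convert each phasor to rectangular form:
  V1 = 23.2·(cos(-16.7°) + j·sin(-16.7°)) = 22.22 - j6.667 V
  V2 = 24·(cos(85.1°) + j·sin(85.1°)) = 2.05 + j23.91 V
  V3 = 61.3·(cos(148.8°) + j·sin(148.8°)) = -52.43 + j31.76 V
Step 2 — Sum components: V_total = -28.16 + j49 V.
Step 3 — Convert to polar: |V_total| = 56.52 V, ∠V_total = 119.9°.

V_total = 56.52∠119.9° V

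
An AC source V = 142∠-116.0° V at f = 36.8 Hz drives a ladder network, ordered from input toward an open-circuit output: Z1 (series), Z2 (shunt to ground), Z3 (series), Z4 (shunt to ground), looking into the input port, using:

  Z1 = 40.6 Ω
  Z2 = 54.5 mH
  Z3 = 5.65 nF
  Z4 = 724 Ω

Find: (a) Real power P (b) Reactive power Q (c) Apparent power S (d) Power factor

Step 1 — Angular frequency: ω = 2π·f = 2π·36.8 = 231.2 rad/s.
Step 2 — Component impedances:
  Z1: Z = R = 40.6 Ω
  Z2: Z = jωL = j·231.2·0.0545 = 0 + j12.6 Ω
  Z3: Z = 1/(jωC) = -j/(ω·C) = 0 - j7.655e+05 Ω
  Z4: Z = R = 724 Ω
Step 3 — Ladder network (open output): work backward from the far end, alternating series and parallel combinations. Z_in = 40.6 + j12.6 Ω = 42.51∠17.2° Ω.
Step 4 — Source phasor: V = 142∠-116.0° V = -62.25 - j127.6 V.
Step 5 — Current: I = V / Z = -2.288 - j2.433 A = 3.34∠-133.2° A.
Step 6 — Complex power: S = V·I* = 453 + j140.6 VA.
Step 7 — Real power: P = Re(S) = 453 W.
Step 8 — Reactive power: Q = Im(S) = 140.6 VAR.
Step 9 — Apparent power: |S| = 474.3 VA.
Step 10 — Power factor: PF = P/|S| = 0.9551 (lagging).

(a) P = 453 W  (b) Q = 140.6 VAR  (c) S = 474.3 VA  (d) PF = 0.9551 (lagging)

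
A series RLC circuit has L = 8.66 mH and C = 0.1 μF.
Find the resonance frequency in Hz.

Step 1 — Resonance condition Im(Z)=0 gives ω₀ = 1/√(LC).
Step 2 — ω₀ = 1/√(0.00866·1e-07) = 3.398e+04 rad/s.
Step 3 — f₀ = ω₀/(2π) = 5408 Hz.

f₀ = 5408 Hz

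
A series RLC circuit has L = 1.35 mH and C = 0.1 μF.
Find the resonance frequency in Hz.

Step 1 — Resonance condition Im(Z)=0 gives ω₀ = 1/√(LC).
Step 2 — ω₀ = 1/√(0.00135·1e-07) = 8.607e+04 rad/s.
Step 3 — f₀ = ω₀/(2π) = 1.37e+04 Hz.

f₀ = 1.37e+04 Hz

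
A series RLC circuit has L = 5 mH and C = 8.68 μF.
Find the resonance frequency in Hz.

Step 1 — Resonance condition Im(Z)=0 gives ω₀ = 1/√(LC).
Step 2 — ω₀ = 1/√(0.005·8.68e-06) = 4800 rad/s.
Step 3 — f₀ = ω₀/(2π) = 764 Hz.

f₀ = 764 Hz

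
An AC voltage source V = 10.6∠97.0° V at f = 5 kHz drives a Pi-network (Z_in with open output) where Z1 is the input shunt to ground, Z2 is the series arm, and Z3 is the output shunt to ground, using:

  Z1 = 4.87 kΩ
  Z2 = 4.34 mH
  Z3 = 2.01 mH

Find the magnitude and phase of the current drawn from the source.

Step 1 — Angular frequency: ω = 2π·f = 2π·5000 = 3.142e+04 rad/s.
Step 2 — Component impedances:
  Z1: Z = R = 4870 Ω
  Z2: Z = jωL = j·3.142e+04·0.00434 = 0 + j136.3 Ω
  Z3: Z = jωL = j·3.142e+04·0.00201 = 0 + j63.15 Ω
Step 3 — With open output, the series arm Z2 and the output shunt Z3 appear in series to ground: Z2 + Z3 = 0 + j199.5 Ω.
Step 4 — Parallel with input shunt Z1: Z_in = Z1 || (Z2 + Z3) = 8.158 + j199.2 Ω = 199.3∠87.7° Ω.
Step 5 — Source phasor: V = 10.6∠97.0° V = -1.292 + j10.52 V.
Step 6 — Ohm's law: I = V / Z_total = (-1.292 + j10.52) / (8.158 + j199.2) = 0.05247 + j0.008636 A.
Step 7 — Convert to polar: |I| = 0.05318 A, ∠I = 9.3°.

I = 0.05318∠9.3° A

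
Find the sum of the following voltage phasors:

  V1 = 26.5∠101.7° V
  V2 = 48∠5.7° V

Step 1 — Convert each phasor to rectangular form:
  V1 = 26.5·(cos(101.7°) + j·sin(101.7°)) = -5.374 + j25.95 V
  V2 = 48·(cos(5.7°) + j·sin(5.7°)) = 47.76 + j4.767 V
Step 2 — Sum components: V_total = 42.39 + j30.72 V.
Step 3 — Convert to polar: |V_total| = 52.35 V, ∠V_total = 35.9°.

V_total = 52.35∠35.9° V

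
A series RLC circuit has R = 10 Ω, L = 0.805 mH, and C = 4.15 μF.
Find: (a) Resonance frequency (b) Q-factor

Step 1 — Resonance condition Im(Z)=0 gives ω₀ = 1/√(LC).
Step 2 — ω₀ = 1/√(0.000805·4.15e-06) = 1.73e+04 rad/s.
Step 3 — f₀ = ω₀/(2π) = 2754 Hz.
Step 4 — Series Q: Q = ω₀L/R = 1.73e+04·0.000805/10 = 1.393.

(a) f₀ = 2754 Hz  (b) Q = 1.393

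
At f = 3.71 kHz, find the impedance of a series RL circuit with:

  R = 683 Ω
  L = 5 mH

Step 1 — Angular frequency: ω = 2π·f = 2π·3710 = 2.331e+04 rad/s.
Step 2 — Component impedances:
  R: Z = R = 683 Ω
  L: Z = jωL = j·2.331e+04·0.005 = 0 + j116.6 Ω
Step 3 — Series combination: Z_total = R + L = 683 + j116.6 Ω = 692.9∠9.7° Ω.

Z = 683 + j116.6 Ω = 692.9∠9.7° Ω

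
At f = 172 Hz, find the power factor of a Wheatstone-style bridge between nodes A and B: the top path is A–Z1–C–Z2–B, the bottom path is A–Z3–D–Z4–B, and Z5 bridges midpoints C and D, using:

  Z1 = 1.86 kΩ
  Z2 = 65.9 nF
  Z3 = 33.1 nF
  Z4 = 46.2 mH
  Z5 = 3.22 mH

Step 1 — Angular frequency: ω = 2π·f = 2π·172 = 1081 rad/s.
Step 2 — Component impedances:
  Z1: Z = R = 1860 Ω
  Z2: Z = 1/(jωC) = -j/(ω·C) = 0 - j1.404e+04 Ω
  Z3: Z = 1/(jωC) = -j/(ω·C) = 0 - j2.796e+04 Ω
  Z4: Z = jωL = j·1081·0.0462 = 0 + j49.93 Ω
  Z5: Z = jωL = j·1081·0.00322 = 0 + j3.48 Ω
Step 3 — Bridge requires nodal analysis (the Z5 bridge couples midpoints C and D, so the two paths cannot be reduced to a simple series/parallel combination). Setting node B to ground and injecting 1 A at node A, the 3-node admittance system at A, C, D solves to V_A = Z_AB = 1852 - j69.64 Ω = 1854∠-2.2° Ω.
Step 4 — Power factor: PF = cos(φ) = Re(Z)/|Z| = 1852.3/1853.6 = 0.9993.
Step 5 — Type: Im(Z) = -69.64 ⇒ leading (phase φ = -2.2°).

PF = 0.9993 (leading, φ = -2.2°)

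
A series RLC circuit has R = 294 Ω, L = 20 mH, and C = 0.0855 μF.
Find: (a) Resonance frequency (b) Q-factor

Step 1 — Resonance condition Im(Z)=0 gives ω₀ = 1/√(LC).
Step 2 — ω₀ = 1/√(0.02·8.55e-08) = 2.418e+04 rad/s.
Step 3 — f₀ = ω₀/(2π) = 3849 Hz.
Step 4 — Series Q: Q = ω₀L/R = 2.418e+04·0.02/294 = 1.645.

(a) f₀ = 3849 Hz  (b) Q = 1.645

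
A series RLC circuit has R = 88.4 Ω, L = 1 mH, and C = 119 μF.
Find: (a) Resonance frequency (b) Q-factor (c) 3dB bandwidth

Step 1 — Resonance condition Im(Z)=0 gives ω₀ = 1/√(LC).
Step 2 — ω₀ = 1/√(0.001·0.000119) = 2899 rad/s.
Step 3 — f₀ = ω₀/(2π) = 461.4 Hz.
Step 4 — Series Q: Q = ω₀L/R = 2899·0.001/88.4 = 0.03279.
Step 5 — 3dB bandwidth: Δω = ω₀/Q = 8.84e+04 rad/s; BW = Δω/(2π) = 1.407e+04 Hz.

(a) f₀ = 461.4 Hz  (b) Q = 0.03279  (c) BW = 1.407e+04 Hz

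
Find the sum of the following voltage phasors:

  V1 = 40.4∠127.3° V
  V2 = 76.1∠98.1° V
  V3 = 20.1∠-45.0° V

Step 1 — Convert each phasor to rectangular form:
  V1 = 40.4·(cos(127.3°) + j·sin(127.3°)) = -24.48 + j32.14 V
  V2 = 76.1·(cos(98.1°) + j·sin(98.1°)) = -10.72 + j75.34 V
  V3 = 20.1·(cos(-45.0°) + j·sin(-45.0°)) = 14.21 - j14.21 V
Step 2 — Sum components: V_total = -20.99 + j93.27 V.
Step 3 — Convert to polar: |V_total| = 95.6 V, ∠V_total = 102.7°.

V_total = 95.6∠102.7° V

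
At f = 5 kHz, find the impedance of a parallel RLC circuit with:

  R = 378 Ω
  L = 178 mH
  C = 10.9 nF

Step 1 — Angular frequency: ω = 2π·f = 2π·5000 = 3.142e+04 rad/s.
Step 2 — Component impedances:
  R: Z = R = 378 Ω
  L: Z = jωL = j·3.142e+04·0.178 = 0 + j5592 Ω
  C: Z = 1/(jωC) = -j/(ω·C) = 0 - j2920 Ω
Step 3 — Parallel combination: 1/Z_total = 1/R + 1/L + 1/C; Z_total = 376.6 - j23.29 Ω = 377.3∠-3.5° Ω.

Z = 376.6 - j23.29 Ω = 377.3∠-3.5° Ω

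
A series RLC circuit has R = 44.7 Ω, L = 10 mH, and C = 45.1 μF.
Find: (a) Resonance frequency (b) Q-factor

Step 1 — Resonance condition Im(Z)=0 gives ω₀ = 1/√(LC).
Step 2 — ω₀ = 1/√(0.01·4.51e-05) = 1489 rad/s.
Step 3 — f₀ = ω₀/(2π) = 237 Hz.
Step 4 — Series Q: Q = ω₀L/R = 1489·0.01/44.7 = 0.3331.

(a) f₀ = 237 Hz  (b) Q = 0.3331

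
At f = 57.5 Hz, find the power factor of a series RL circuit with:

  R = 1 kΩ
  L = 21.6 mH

Step 1 — Angular frequency: ω = 2π·f = 2π·57.5 = 361.3 rad/s.
Step 2 — Component impedances:
  R: Z = R = 1000 Ω
  L: Z = jωL = j·361.3·0.0216 = 0 + j7.804 Ω
Step 3 — Series combination: Z_total = R + L = 1000 + j7.804 Ω = 1000∠0.4° Ω.
Step 4 — Power factor: PF = cos(φ) = Re(Z)/|Z| = 1000/1000 = 1.
Step 5 — Type: Im(Z) = 7.804 ⇒ lagging (phase φ = 0.4°).

PF = 1 (lagging, φ = 0.4°)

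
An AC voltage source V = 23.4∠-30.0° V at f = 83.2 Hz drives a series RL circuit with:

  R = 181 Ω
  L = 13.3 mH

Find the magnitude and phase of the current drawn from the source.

Step 1 — Angular frequency: ω = 2π·f = 2π·83.2 = 522.8 rad/s.
Step 2 — Component impedances:
  R: Z = R = 181 Ω
  L: Z = jωL = j·522.8·0.0133 = 0 + j6.953 Ω
Step 3 — Series combination: Z_total = R + L = 181 + j6.953 Ω = 181.1∠2.2° Ω.
Step 4 — Source phasor: V = 23.4∠-30.0° V = 20.26 - j11.7 V.
Step 5 — Ohm's law: I = V / Z_total = (20.26 - j11.7) / (181 + j6.953) = 0.1093 - j0.06884 A.
Step 6 — Convert to polar: |I| = 0.1292 A, ∠I = -32.2°.

I = 0.1292∠-32.2° A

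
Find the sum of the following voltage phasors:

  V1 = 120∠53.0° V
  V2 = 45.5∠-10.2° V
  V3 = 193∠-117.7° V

Step 1 — Convert each phasor to rectangular form:
  V1 = 120·(cos(53.0°) + j·sin(53.0°)) = 72.22 + j95.84 V
  V2 = 45.5·(cos(-10.2°) + j·sin(-10.2°)) = 44.78 - j8.057 V
  V3 = 193·(cos(-117.7°) + j·sin(-117.7°)) = -89.71 - j170.9 V
Step 2 — Sum components: V_total = 27.28 - j83.1 V.
Step 3 — Convert to polar: |V_total| = 87.47 V, ∠V_total = -71.8°.

V_total = 87.47∠-71.8° V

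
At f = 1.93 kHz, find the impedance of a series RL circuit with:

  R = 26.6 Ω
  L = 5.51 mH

Step 1 — Angular frequency: ω = 2π·f = 2π·1930 = 1.213e+04 rad/s.
Step 2 — Component impedances:
  R: Z = R = 26.6 Ω
  L: Z = jωL = j·1.213e+04·0.00551 = 0 + j66.82 Ω
Step 3 — Series combination: Z_total = R + L = 26.6 + j66.82 Ω = 71.92∠68.3° Ω.

Z = 26.6 + j66.82 Ω = 71.92∠68.3° Ω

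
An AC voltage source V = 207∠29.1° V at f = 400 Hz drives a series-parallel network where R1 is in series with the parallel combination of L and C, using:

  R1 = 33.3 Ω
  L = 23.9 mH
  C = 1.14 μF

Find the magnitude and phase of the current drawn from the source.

Step 1 — Angular frequency: ω = 2π·f = 2π·400 = 2513 rad/s.
Step 2 — Component impedances:
  R1: Z = R = 33.3 Ω
  L: Z = jωL = j·2513·0.0239 = 0 + j60.07 Ω
  C: Z = 1/(jωC) = -j/(ω·C) = 0 - j349 Ω
Step 3 — Parallel branch: L || C = 1/(1/L + 1/C) = 0 + j72.55 Ω.
Step 4 — Series with R1: Z_total = R1 + (L || C) = 33.3 + j72.55 Ω = 79.83∠65.3° Ω.
Step 5 — Source phasor: V = 207∠29.1° V = 180.9 + j100.7 V.
Step 6 — Ohm's law: I = V / Z_total = (180.9 + j100.7) / (33.3 + j72.55) = 2.091 - j1.533 A.
Step 7 — Convert to polar: |I| = 2.593 A, ∠I = -36.2°.

I = 2.593∠-36.2° A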